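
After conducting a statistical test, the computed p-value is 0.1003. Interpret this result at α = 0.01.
Since p = 0.1003 > α = 0.01, fail to reject H₀.
There is insufficient evidence to reject the null hypothesis; the result is not statistically significant at the 0.01 level.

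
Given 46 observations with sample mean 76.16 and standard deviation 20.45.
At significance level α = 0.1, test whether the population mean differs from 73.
One-sample t-test:
H₀: μ = 73
H₁: μ ≠ 73
df = n - 1 = 45
t = (x̄ - μ₀) / (s/√n) = (76.16 - 73) / (20.45/√46) = 1.048
p-value = 0.3002

Since p-value > α = 0.1, we fail to reject H₀.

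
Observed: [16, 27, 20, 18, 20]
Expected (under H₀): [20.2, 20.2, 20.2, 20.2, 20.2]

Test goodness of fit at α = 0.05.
Chi-square goodness of fit test:
H₀: observed counts match expected distribution
H₁: observed counts differ from expected distribution
df = k - 1 = 4
χ² = Σ(O - E)²/E
   = (16 - 20.2)²/20.2 + (27 - 20.2)²/20.2 + (20 - 20.2)²/20.2 + (18 - 20.2)²/20.2 + (20 - 20.2)²/20.2
   = 0.873 + 2.289 + 0.002 + 0.240 + 0.002
   = 3.41
p-value = 0.4923

Since p-value > α = 0.05, we fail to reject H₀.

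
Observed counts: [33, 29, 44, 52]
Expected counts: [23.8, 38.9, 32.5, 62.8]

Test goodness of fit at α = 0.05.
Chi-square goodness of fit test:
H₀: observed counts match expected distribution
H₁: observed counts differ from expected distribution
df = k - 1 = 3
χ² = Σ(O - E)²/E
   = (33 - 23.8)²/23.8 + (29 - 38.9)²/38.9 + (44 - 32.5)²/32.5 + (52 - 62.8)²/62.8
   = 3.556 + 2.520 + 4.069 + 1.857
   = 12.00
p-value = 0.0074

Since p-value < α = 0.05, we reject H₀.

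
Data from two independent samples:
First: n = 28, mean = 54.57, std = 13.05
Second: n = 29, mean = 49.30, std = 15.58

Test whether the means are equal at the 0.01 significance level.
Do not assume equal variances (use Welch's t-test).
Welch's two-sample t-test:
H₀: μ₁ = μ₂
H₁: μ₁ ≠ μ₂
s₁²/n₁ = 13.05²/28 = 6.0822,  s₂²/n₂ = 15.58²/29 = 8.3702
SE = √(s₁²/n₁ + s₂²/n₂) = √(6.0822 + 8.3702) = 3.8016
df (Welch-Satterthwaite) = (s₁²/n₁ + s₂²/n₂)² / [(s₁²/n₁)²/(n₁-1) + (s₂²/n₂)²/(n₂-1)] ≈ 53.94
t = (x̄₁ - x̄₂) / SE = (54.57 - 49.30) / 3.8016 = 5.27 / 3.8016 = 1.386
p-value = 0.1714

Since p-value > α = 0.01, we fail to reject H₀.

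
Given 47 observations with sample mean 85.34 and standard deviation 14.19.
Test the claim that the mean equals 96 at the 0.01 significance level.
One-sample t-test:
H₀: μ = 96
H₁: μ ≠ 96
df = n - 1 = 46
t = (x̄ - μ₀) / (s/√n) = (85.34 - 96) / (14.19/√47) = -5.150
p-value < 0.0001

Since p-value < α = 0.01, we reject H₀.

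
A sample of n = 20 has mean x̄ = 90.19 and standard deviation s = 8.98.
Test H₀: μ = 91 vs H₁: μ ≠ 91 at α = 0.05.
One-sample t-test:
H₀: μ = 91
H₁: μ ≠ 91
df = n - 1 = 19
t = (x̄ - μ₀) / (s/√n) = (90.19 - 91) / (8.98/√20) = -0.403
p-value = 0.6912

Since p-value > α = 0.05, we fail to reject H₀.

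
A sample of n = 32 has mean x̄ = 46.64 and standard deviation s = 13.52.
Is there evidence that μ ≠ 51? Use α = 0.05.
One-sample t-test:
H₀: μ = 51
H₁: μ ≠ 51
df = n - 1 = 31
t = (x̄ - μ₀) / (s/√n) = (46.64 - 51) / (13.52/√32) = -1.824
p-value = 0.0778

Since p-value > α = 0.05, we fail to reject H₀.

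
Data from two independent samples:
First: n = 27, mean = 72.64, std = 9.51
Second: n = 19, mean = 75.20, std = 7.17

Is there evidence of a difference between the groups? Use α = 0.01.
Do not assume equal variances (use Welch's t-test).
Welch's two-sample t-test:
H₀: μ₁ = μ₂
H₁: μ₁ ≠ μ₂
s₁²/n₁ = 9.51²/27 = 3.3496,  s₂²/n₂ = 7.17²/19 = 2.7057
SE = √(s₁²/n₁ + s₂²/n₂) = √(3.3496 + 2.7057) = 2.4608
df (Welch-Satterthwaite) = (s₁²/n₁ + s₂²/n₂)² / [(s₁²/n₁)²/(n₁-1) + (s₂²/n₂)²/(n₂-1)] ≈ 43.74
t = (x̄₁ - x̄₂) / SE = (72.64 - 75.20) / 2.4608 = -2.56 / 2.4608 = -1.040
p-value = 0.3039

Since p-value > α = 0.01, we fail to reject H₀.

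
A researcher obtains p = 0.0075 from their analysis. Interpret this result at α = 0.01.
Since p = 0.0075 < α = 0.01, reject H₀.
There is sufficient evidence to reject the null hypothesis; the result is statistically significant at the 0.01 level.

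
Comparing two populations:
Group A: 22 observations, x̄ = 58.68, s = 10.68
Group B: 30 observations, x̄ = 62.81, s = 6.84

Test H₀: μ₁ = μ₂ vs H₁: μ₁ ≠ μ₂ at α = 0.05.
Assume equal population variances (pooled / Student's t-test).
Student's two-sample t-test (equal variances):
H₀: μ₁ = μ₂
H₁: μ₁ ≠ μ₂
df = n₁ + n₂ - 2 = 50
Pooled variance s_p² = [(n₁-1)s₁² + (n₂-1)s₂²] / (n₁ + n₂ - 2) = [(21)(10.68²) + (29)(6.84²)] / 50 = 75.0419
SE = √(s_p²(1/n₁ + 1/n₂)) = √(75.0419 × (1/22 + 1/30)) = 2.4315
t = (x̄₁ - x̄₂) / SE = (58.68 - 62.81) / 2.4315 = -4.13 / 2.4315 = -1.699
p-value = 0.0956

Since p-value > α = 0.05, we fail to reject H₀.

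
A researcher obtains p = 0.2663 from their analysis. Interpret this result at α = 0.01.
Since p = 0.2663 > α = 0.01, fail to reject H₀.
There is insufficient evidence to reject the null hypothesis; the result is not statistically significant at the 0.01 level.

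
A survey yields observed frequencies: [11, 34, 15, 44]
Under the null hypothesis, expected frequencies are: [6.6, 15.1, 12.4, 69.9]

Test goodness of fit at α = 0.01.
Chi-square goodness of fit test:
H₀: observed counts match expected distribution
H₁: observed counts differ from expected distribution
df = k - 1 = 3
χ² = Σ(O - E)²/E
   = (11 - 6.6)²/6.6 + (34 - 15.1)²/15.1 + (15 - 12.4)²/12.4 + (44 - 69.9)²/69.9
   = 2.933 + 23.656 + 0.545 + 9.597
   = 36.73
p-value < 0.0001

Since p-value < α = 0.01, we reject H₀.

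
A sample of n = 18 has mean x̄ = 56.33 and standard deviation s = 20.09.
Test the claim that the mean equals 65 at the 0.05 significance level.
One-sample t-test:
H₀: μ = 65
H₁: μ ≠ 65
df = n - 1 = 17
t = (x̄ - μ₀) / (s/√n) = (56.33 - 65) / (20.09/√18) = -1.831
p-value = 0.0847

Since p-value > α = 0.05, we fail to reject H₀.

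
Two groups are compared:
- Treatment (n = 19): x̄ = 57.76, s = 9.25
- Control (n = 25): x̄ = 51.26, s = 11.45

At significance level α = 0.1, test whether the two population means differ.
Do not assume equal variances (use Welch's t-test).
Welch's two-sample t-test:
H₀: μ₁ = μ₂
H₁: μ₁ ≠ μ₂
s₁²/n₁ = 9.25²/19 = 4.5033,  s₂²/n₂ = 11.45²/25 = 5.2441
SE = √(s₁²/n₁ + s₂²/n₂) = √(4.5033 + 5.2441) = 3.1221
df (Welch-Satterthwaite) = (s₁²/n₁ + s₂²/n₂)² / [(s₁²/n₁)²/(n₁-1) + (s₂²/n₂)²/(n₂-1)] ≈ 41.81
t = (x̄₁ - x̄₂) / SE = (57.76 - 51.26) / 3.1221 = 6.50 / 3.1221 = 2.082
p-value = 0.0435

Since p-value < α = 0.1, we reject H₀.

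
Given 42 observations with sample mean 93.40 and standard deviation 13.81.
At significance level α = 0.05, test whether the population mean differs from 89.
One-sample t-test:
H₀: μ = 89
H₁: μ ≠ 89
df = n - 1 = 41
t = (x̄ - μ₀) / (s/√n) = (93.40 - 89) / (13.81/√42) = 2.065
p-value = 0.0453

Since p-value < α = 0.05, we reject H₀.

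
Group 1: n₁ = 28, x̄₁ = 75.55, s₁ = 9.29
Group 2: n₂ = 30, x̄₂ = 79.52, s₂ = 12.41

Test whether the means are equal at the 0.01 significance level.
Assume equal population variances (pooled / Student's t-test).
Student's two-sample t-test (equal variances):
H₀: μ₁ = μ₂
H₁: μ₁ ≠ μ₂
df = n₁ + n₂ - 2 = 56
Pooled variance s_p² = [(n₁-1)s₁² + (n₂-1)s₂²] / (n₁ + n₂ - 2) = [(27)(9.29²) + (29)(12.41²)] / 56 = 121.3651
SE = √(s_p²(1/n₁ + 1/n₂)) = √(121.3651 × (1/28 + 1/30)) = 2.8948
t = (x̄₁ - x̄₂) / SE = (75.55 - 79.52) / 2.8948 = -3.97 / 2.8948 = -1.371
p-value = 0.1757

Since p-value > α = 0.01, we fail to reject H₀.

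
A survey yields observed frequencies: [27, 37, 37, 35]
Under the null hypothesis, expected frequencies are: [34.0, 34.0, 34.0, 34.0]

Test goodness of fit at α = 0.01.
Chi-square goodness of fit test:
H₀: observed counts match expected distribution
H₁: observed counts differ from expected distribution
df = k - 1 = 3
χ² = Σ(O - E)²/E
   = (27 - 34.0)²/34.0 + (37 - 34.0)²/34.0 + (37 - 34.0)²/34.0 + (35 - 34.0)²/34.0
   = 1.441 + 0.265 + 0.265 + 0.029
   = 2.00
p-value = 0.5724

Since p-value > α = 0.01, we fail to reject H₀.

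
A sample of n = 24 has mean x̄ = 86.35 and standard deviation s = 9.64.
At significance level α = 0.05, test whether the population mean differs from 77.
One-sample t-test:
H₀: μ = 77
H₁: μ ≠ 77
df = n - 1 = 23
t = (x̄ - μ₀) / (s/√n) = (86.35 - 77) / (9.64/√24) = 4.752
p-value = 0.0001

Since p-value < α = 0.05, we reject H₀.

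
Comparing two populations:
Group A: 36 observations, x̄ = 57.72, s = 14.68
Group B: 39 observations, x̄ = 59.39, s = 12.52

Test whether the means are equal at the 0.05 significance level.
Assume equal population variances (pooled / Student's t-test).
Student's two-sample t-test (equal variances):
H₀: μ₁ = μ₂
H₁: μ₁ ≠ μ₂
df = n₁ + n₂ - 2 = 73
Pooled variance s_p² = [(n₁-1)s₁² + (n₂-1)s₂²] / (n₁ + n₂ - 2) = [(35)(14.68²) + (38)(12.52²)] / 73 = 184.9192
SE = √(s_p²(1/n₁ + 1/n₂)) = √(184.9192 × (1/36 + 1/39)) = 3.1430
t = (x̄₁ - x̄₂) / SE = (57.72 - 59.39) / 3.1430 = -1.67 / 3.1430 = -0.531
p-value = 0.5968

Since p-value > α = 0.05, we fail to reject H₀.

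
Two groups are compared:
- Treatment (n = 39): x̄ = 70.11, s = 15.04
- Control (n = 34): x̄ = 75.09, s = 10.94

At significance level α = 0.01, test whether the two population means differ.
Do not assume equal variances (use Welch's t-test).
Welch's two-sample t-test:
H₀: μ₁ = μ₂
H₁: μ₁ ≠ μ₂
s₁²/n₁ = 15.04²/39 = 5.8000,  s₂²/n₂ = 10.94²/34 = 3.5201
SE = √(s₁²/n₁ + s₂²/n₂) = √(5.8000 + 3.5201) = 3.0529
df (Welch-Satterthwaite) = (s₁²/n₁ + s₂²/n₂)² / [(s₁²/n₁)²/(n₁-1) + (s₂²/n₂)²/(n₂-1)] ≈ 68.90
t = (x̄₁ - x̄₂) / SE = (70.11 - 75.09) / 3.0529 = -4.98 / 3.0529 = -1.631
p-value = 0.1074

Since p-value > α = 0.01, we fail to reject H₀.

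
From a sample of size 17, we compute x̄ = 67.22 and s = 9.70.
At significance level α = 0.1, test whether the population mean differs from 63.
One-sample t-test:
H₀: μ = 63
H₁: μ ≠ 63
df = n - 1 = 16
t = (x̄ - μ₀) / (s/√n) = (67.22 - 63) / (9.70/√17) = 1.794
p-value = 0.0918

Since p-value < α = 0.1, we reject H₀.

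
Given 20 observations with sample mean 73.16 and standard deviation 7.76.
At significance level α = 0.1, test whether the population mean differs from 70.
One-sample t-test:
H₀: μ = 70
H₁: μ ≠ 70
df = n - 1 = 19
t = (x̄ - μ₀) / (s/√n) = (73.16 - 70) / (7.76/√20) = 1.821
p-value = 0.0844

Since p-value < α = 0.1, we reject H₀.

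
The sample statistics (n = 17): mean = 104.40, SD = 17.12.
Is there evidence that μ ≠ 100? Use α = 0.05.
One-sample t-test:
H₀: μ = 100
H₁: μ ≠ 100
df = n - 1 = 16
t = (x̄ - μ₀) / (s/√n) = (104.40 - 100) / (17.12/√17) = 1.060
p-value = 0.3050

Since p-value > α = 0.05, we fail to reject H₀.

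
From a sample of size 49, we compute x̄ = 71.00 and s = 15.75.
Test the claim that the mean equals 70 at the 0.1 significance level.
One-sample t-test:
H₀: μ = 70
H₁: μ ≠ 70
df = n - 1 = 48
t = (x̄ - μ₀) / (s/√n) = (71.00 - 70) / (15.75/√49) = 0.444
p-value = 0.6587

Since p-value > α = 0.1, we fail to reject H₀.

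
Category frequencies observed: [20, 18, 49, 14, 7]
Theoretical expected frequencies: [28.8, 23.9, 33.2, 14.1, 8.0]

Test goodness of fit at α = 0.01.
Chi-square goodness of fit test:
H₀: observed counts match expected distribution
H₁: observed counts differ from expected distribution
df = k - 1 = 4
χ² = Σ(O - E)²/E
   = (20 - 28.8)²/28.8 + (18 - 23.9)²/23.9 + (49 - 33.2)²/33.2 + (14 - 14.1)²/14.1 + (7 - 8.0)²/8.0
   = 2.689 + 1.456 + 7.519 + 0.001 + 0.125
   = 11.79
p-value = 0.0190

Since p-value > α = 0.01, we fail to reject H₀.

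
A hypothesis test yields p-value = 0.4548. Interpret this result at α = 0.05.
Since p = 0.4548 > α = 0.05, fail to reject H₀.
There is insufficient evidence to reject the null hypothesis; the result is not statistically significant at the 0.05 level.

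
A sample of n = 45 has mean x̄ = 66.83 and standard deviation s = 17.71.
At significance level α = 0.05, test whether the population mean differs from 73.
One-sample t-test:
H₀: μ = 73
H₁: μ ≠ 73
df = n - 1 = 44
t = (x̄ - μ₀) / (s/√n) = (66.83 - 73) / (17.71/√45) = -2.337
p-value = 0.0241

Since p-value < α = 0.05, we reject H₀.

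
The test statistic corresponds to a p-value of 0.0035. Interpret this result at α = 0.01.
Since p = 0.0035 < α = 0.01, reject H₀.
There is sufficient evidence to reject the null hypothesis; the result is statistically significant at the 0.01 level.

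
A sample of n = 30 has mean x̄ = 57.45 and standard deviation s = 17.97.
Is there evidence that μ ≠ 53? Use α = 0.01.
One-sample t-test:
H₀: μ = 53
H₁: μ ≠ 53
df = n - 1 = 29
t = (x̄ - μ₀) / (s/√n) = (57.45 - 53) / (17.97/√30) = 1.356
p-value = 0.1855

Since p-value > α = 0.01, we fail to reject H₀.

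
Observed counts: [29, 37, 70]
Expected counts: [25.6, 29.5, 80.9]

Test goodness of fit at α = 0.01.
Chi-square goodness of fit test:
H₀: observed counts match expected distribution
H₁: observed counts differ from expected distribution
df = k - 1 = 2
χ² = Σ(O - E)²/E
   = (29 - 25.6)²/25.6 + (37 - 29.5)²/29.5 + (70 - 80.9)²/80.9
   = 0.452 + 1.907 + 1.469
   = 3.83
p-value = 0.1476

Since p-value > α = 0.01, we fail to reject H₀.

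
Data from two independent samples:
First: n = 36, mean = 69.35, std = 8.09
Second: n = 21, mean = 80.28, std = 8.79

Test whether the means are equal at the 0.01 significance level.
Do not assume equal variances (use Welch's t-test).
Welch's two-sample t-test:
H₀: μ₁ = μ₂
H₁: μ₁ ≠ μ₂
s₁²/n₁ = 8.09²/36 = 1.8180,  s₂²/n₂ = 8.79²/21 = 3.6792
SE = √(s₁²/n₁ + s₂²/n₂) = √(1.8180 + 3.6792) = 2.3446
df (Welch-Satterthwaite) = (s₁²/n₁ + s₂²/n₂)² / [(s₁²/n₁)²/(n₁-1) + (s₂²/n₂)²/(n₂-1)] ≈ 39.18
t = (x̄₁ - x̄₂) / SE = (69.35 - 80.28) / 2.3446 = -10.93 / 2.3446 = -4.662
p-value < 0.0001

Since p-value < α = 0.01, we reject H₀.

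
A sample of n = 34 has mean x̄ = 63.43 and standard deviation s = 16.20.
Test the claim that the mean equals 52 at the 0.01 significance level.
One-sample t-test:
H₀: μ = 52
H₁: μ ≠ 52
df = n - 1 = 33
t = (x̄ - μ₀) / (s/√n) = (63.43 - 52) / (16.20/√34) = 4.114
p-value = 0.0002

Since p-value < α = 0.01, we reject H₀.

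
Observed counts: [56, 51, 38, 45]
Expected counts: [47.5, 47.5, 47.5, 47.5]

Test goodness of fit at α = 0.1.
Chi-square goodness of fit test:
H₀: observed counts match expected distribution
H₁: observed counts differ from expected distribution
df = k - 1 = 3
χ² = Σ(O - E)²/E
   = (56 - 47.5)²/47.5 + (51 - 47.5)²/47.5 + (38 - 47.5)²/47.5 + (45 - 47.5)²/47.5
   = 1.521 + 0.258 + 1.900 + 0.132
   = 3.81
p-value = 0.2827

Since p-value > α = 0.1, we fail to reject H₀.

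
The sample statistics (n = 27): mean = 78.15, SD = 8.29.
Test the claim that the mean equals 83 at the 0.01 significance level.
One-sample t-test:
H₀: μ = 83
H₁: μ ≠ 83
df = n - 1 = 26
t = (x̄ - μ₀) / (s/√n) = (78.15 - 83) / (8.29/√27) = -3.040
p-value = 0.0053

Since p-value < α = 0.01, we reject H₀.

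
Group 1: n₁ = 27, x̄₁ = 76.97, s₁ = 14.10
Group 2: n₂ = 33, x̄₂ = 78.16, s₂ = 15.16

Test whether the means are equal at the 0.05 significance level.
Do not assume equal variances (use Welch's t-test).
Welch's two-sample t-test:
H₀: μ₁ = μ₂
H₁: μ₁ ≠ μ₂
s₁²/n₁ = 14.10²/27 = 7.3633,  s₂²/n₂ = 15.16²/33 = 6.9644
SE = √(s₁²/n₁ + s₂²/n₂) = √(7.3633 + 6.9644) = 3.7852
df (Welch-Satterthwaite) = (s₁²/n₁ + s₂²/n₂)² / [(s₁²/n₁)²/(n₁-1) + (s₂²/n₂)²/(n₂-1)] ≈ 57.01
t = (x̄₁ - x̄₂) / SE = (76.97 - 78.16) / 3.7852 = -1.19 / 3.7852 = -0.314
p-value = 0.7544

Since p-value > α = 0.05, we fail to reject H₀.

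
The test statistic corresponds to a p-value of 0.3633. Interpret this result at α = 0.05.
Since p = 0.3633 > α = 0.05, fail to reject H₀.
There is insufficient evidence to reject the null hypothesis; the result is not statistically significant at the 0.05 level.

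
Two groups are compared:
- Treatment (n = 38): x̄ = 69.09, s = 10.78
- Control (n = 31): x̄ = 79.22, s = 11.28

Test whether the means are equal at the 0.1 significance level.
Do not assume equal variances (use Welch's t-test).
Welch's two-sample t-test:
H₀: μ₁ = μ₂
H₁: μ₁ ≠ μ₂
s₁²/n₁ = 10.78²/38 = 3.0581,  s₂²/n₂ = 11.28²/31 = 4.1045
SE = √(s₁²/n₁ + s₂²/n₂) = √(3.0581 + 4.1045) = 2.6763
df (Welch-Satterthwaite) = (s₁²/n₁ + s₂²/n₂)² / [(s₁²/n₁)²/(n₁-1) + (s₂²/n₂)²/(n₂-1)] ≈ 63.00
t = (x̄₁ - x̄₂) / SE = (69.09 - 79.22) / 2.6763 = -10.13 / 2.6763 = -3.785
p-value = 0.0003

Since p-value < α = 0.1, we reject H₀.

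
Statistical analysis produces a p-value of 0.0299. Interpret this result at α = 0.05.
Since p = 0.0299 < α = 0.05, reject H₀.
There is sufficient evidence to reject the null hypothesis; the result is statistically significant at the 0.05 level.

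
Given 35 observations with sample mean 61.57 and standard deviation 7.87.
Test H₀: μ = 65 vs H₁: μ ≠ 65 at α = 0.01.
One-sample t-test:
H₀: μ = 65
H₁: μ ≠ 65
df = n - 1 = 34
t = (x̄ - μ₀) / (s/√n) = (61.57 - 65) / (7.87/√35) = -2.578
p-value = 0.0144

Since p-value > α = 0.01, we fail to reject H₀.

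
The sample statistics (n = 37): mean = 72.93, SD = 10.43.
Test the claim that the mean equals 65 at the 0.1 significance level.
One-sample t-test:
H₀: μ = 65
H₁: μ ≠ 65
df = n - 1 = 36
t = (x̄ - μ₀) / (s/√n) = (72.93 - 65) / (10.43/√37) = 4.625
p-value < 0.0001

Since p-value < α = 0.1, we reject H₀.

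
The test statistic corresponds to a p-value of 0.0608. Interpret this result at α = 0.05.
Since p = 0.0608 > α = 0.05, fail to reject H₀.
There is insufficient evidence to reject the null hypothesis; the result is not statistically significant at the 0.05 level.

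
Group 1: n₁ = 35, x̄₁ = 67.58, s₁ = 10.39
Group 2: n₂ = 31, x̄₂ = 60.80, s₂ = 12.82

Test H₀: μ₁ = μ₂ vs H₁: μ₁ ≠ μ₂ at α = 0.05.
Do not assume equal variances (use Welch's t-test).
Welch's two-sample t-test:
H₀: μ₁ = μ₂
H₁: μ₁ ≠ μ₂
s₁²/n₁ = 10.39²/35 = 3.0843,  s₂²/n₂ = 12.82²/31 = 5.3017
SE = √(s₁²/n₁ + s₂²/n₂) = √(3.0843 + 5.3017) = 2.8959
df (Welch-Satterthwaite) = (s₁²/n₁ + s₂²/n₂)² / [(s₁²/n₁)²/(n₁-1) + (s₂²/n₂)²/(n₂-1)] ≈ 57.80
t = (x̄₁ - x̄₂) / SE = (67.58 - 60.80) / 2.8959 = 6.78 / 2.8959 = 2.341
p-value = 0.0227

Since p-value < α = 0.05, we reject H₀.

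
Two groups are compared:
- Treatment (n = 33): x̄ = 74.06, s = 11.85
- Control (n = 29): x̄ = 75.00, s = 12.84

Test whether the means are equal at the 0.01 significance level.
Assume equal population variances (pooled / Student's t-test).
Student's two-sample t-test (equal variances):
H₀: μ₁ = μ₂
H₁: μ₁ ≠ μ₂
df = n₁ + n₂ - 2 = 60
Pooled variance s_p² = [(n₁-1)s₁² + (n₂-1)s₂²] / (n₁ + n₂ - 2) = [(32)(11.85²) + (28)(12.84²)] / 60 = 151.8293
SE = √(s_p²(1/n₁ + 1/n₂)) = √(151.8293 × (1/33 + 1/29)) = 3.1363
t = (x̄₁ - x̄₂) / SE = (74.06 - 75.00) / 3.1363 = -0.94 / 3.1363 = -0.300
p-value = 0.7654

Since p-value > α = 0.01, we fail to reject H₀.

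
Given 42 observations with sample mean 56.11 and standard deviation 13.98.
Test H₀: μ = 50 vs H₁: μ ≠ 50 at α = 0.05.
One-sample t-test:
H₀: μ = 50
H₁: μ ≠ 50
df = n - 1 = 41
t = (x̄ - μ₀) / (s/√n) = (56.11 - 50) / (13.98/√42) = 2.832
p-value = 0.0071

Since p-value < α = 0.05, we reject H₀.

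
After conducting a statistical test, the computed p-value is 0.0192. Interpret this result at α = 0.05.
Since p = 0.0192 < α = 0.05, reject H₀.
There is sufficient evidence to reject the null hypothesis; the result is statistically significant at the 0.05 level.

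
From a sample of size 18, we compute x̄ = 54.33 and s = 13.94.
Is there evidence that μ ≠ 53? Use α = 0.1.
One-sample t-test:
H₀: μ = 53
H₁: μ ≠ 53
df = n - 1 = 17
t = (x̄ - μ₀) / (s/√n) = (54.33 - 53) / (13.94/√18) = 0.405
p-value = 0.6907

Since p-value > α = 0.1, we fail to reject H₀.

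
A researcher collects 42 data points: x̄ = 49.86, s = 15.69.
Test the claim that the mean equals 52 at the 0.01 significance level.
One-sample t-test:
H₀: μ = 52
H₁: μ ≠ 52
df = n - 1 = 41
t = (x̄ - μ₀) / (s/√n) = (49.86 - 52) / (15.69/√42) = -0.884
p-value = 0.3819

Since p-value > α = 0.01, we fail to reject H₀.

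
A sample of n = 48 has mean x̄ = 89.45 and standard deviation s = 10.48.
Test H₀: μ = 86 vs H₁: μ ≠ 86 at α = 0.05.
One-sample t-test:
H₀: μ = 86
H₁: μ ≠ 86
df = n - 1 = 47
t = (x̄ - μ₀) / (s/√n) = (89.45 - 86) / (10.48/√48) = 2.281
p-value = 0.0271

Since p-value < α = 0.05, we reject H₀.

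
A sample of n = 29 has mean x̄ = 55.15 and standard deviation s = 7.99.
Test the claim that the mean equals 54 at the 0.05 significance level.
One-sample t-test:
H₀: μ = 54
H₁: μ ≠ 54
df = n - 1 = 28
t = (x̄ - μ₀) / (s/√n) = (55.15 - 54) / (7.99/√29) = 0.775
p-value = 0.4448

Since p-value > α = 0.05, we fail to reject H₀.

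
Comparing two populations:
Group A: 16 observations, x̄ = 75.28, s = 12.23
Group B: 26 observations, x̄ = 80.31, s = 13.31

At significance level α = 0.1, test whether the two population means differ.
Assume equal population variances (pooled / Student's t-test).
Student's two-sample t-test (equal variances):
H₀: μ₁ = μ₂
H₁: μ₁ ≠ μ₂
df = n₁ + n₂ - 2 = 40
Pooled variance s_p² = [(n₁-1)s₁² + (n₂-1)s₂²] / (n₁ + n₂ - 2) = [(15)(12.23²) + (25)(13.31²)] / 40 = 166.8124
SE = √(s_p²(1/n₁ + 1/n₂)) = √(166.8124 × (1/16 + 1/26)) = 4.1039
t = (x̄₁ - x̄₂) / SE = (75.28 - 80.31) / 4.1039 = -5.03 / 4.1039 = -1.226
p-value = 0.2275

Since p-value > α = 0.1, we fail to reject H₀.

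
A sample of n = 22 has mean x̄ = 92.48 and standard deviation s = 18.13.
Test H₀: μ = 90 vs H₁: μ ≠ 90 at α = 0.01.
One-sample t-test:
H₀: μ = 90
H₁: μ ≠ 90
df = n - 1 = 21
t = (x̄ - μ₀) / (s/√n) = (92.48 - 90) / (18.13/√22) = 0.642
p-value = 0.5281

Since p-value > α = 0.01, we fail to reject H₀.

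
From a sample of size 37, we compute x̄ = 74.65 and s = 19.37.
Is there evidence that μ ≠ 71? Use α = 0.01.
One-sample t-test:
H₀: μ = 71
H₁: μ ≠ 71
df = n - 1 = 36
t = (x̄ - μ₀) / (s/√n) = (74.65 - 71) / (19.37/√37) = 1.146
p-value = 0.2593

Since p-value > α = 0.01, we fail to reject H₀.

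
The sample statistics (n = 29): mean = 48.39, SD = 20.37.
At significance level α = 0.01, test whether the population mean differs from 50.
One-sample t-test:
H₀: μ = 50
H₁: μ ≠ 50
df = n - 1 = 28
t = (x̄ - μ₀) / (s/√n) = (48.39 - 50) / (20.37/√29) = -0.426
p-value = 0.6736

Since p-value > α = 0.01, we fail to reject H₀.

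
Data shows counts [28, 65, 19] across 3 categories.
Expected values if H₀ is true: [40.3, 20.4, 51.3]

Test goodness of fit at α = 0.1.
Chi-square goodness of fit test:
H₀: observed counts match expected distribution
H₁: observed counts differ from expected distribution
df = k - 1 = 2
χ² = Σ(O - E)²/E
   = (28 - 40.3)²/40.3 + (65 - 20.4)²/20.4 + (19 - 51.3)²/51.3
   = 3.754 + 97.508 + 20.337
   = 121.60
p-value < 0.0001

Since p-value < α = 0.1, we reject H₀.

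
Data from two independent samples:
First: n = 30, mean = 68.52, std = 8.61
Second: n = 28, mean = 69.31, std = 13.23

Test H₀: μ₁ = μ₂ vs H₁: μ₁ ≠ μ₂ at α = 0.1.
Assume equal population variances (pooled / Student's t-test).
Student's two-sample t-test (equal variances):
H₀: μ₁ = μ₂
H₁: μ₁ ≠ μ₂
df = n₁ + n₂ - 2 = 56
Pooled variance s_p² = [(n₁-1)s₁² + (n₂-1)s₂²] / (n₁ + n₂ - 2) = [(29)(8.61²) + (27)(13.23²)] / 56 = 122.7807
SE = √(s_p²(1/n₁ + 1/n₂)) = √(122.7807 × (1/30 + 1/28)) = 2.9117
t = (x̄₁ - x̄₂) / SE = (68.52 - 69.31) / 2.9117 = -0.79 / 2.9117 = -0.271
p-value = 0.7871

Since p-value > α = 0.1, we fail to reject H₀.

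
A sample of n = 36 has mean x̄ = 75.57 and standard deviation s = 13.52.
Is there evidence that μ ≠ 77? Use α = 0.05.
One-sample t-test:
H₀: μ = 77
H₁: μ ≠ 77
df = n - 1 = 35
t = (x̄ - μ₀) / (s/√n) = (75.57 - 77) / (13.52/√36) = -0.635
p-value = 0.5298

Since p-value > α = 0.05, we fail to reject H₀.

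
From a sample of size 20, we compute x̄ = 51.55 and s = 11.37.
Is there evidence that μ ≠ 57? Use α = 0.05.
One-sample t-test:
H₀: μ = 57
H₁: μ ≠ 57
df = n - 1 = 19
t = (x̄ - μ₀) / (s/√n) = (51.55 - 57) / (11.37/√20) = -2.144
p-value = 0.0452

Since p-value < α = 0.05, we reject H₀.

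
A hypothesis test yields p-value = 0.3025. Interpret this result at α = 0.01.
Since p = 0.3025 > α = 0.01, fail to reject H₀.
There is insufficient evidence to reject the null hypothesis; the result is not statistically significant at the 0.01 level.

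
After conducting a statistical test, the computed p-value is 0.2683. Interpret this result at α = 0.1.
Since p = 0.2683 > α = 0.1, fail to reject H₀.
There is insufficient evidence to reject the null hypothesis; the result is not statistically significant at the 0.1 level.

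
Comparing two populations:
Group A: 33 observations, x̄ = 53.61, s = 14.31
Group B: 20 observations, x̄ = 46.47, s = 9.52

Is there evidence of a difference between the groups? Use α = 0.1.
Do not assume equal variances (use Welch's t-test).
Welch's two-sample t-test:
H₀: μ₁ = μ₂
H₁: μ₁ ≠ μ₂
s₁²/n₁ = 14.31²/33 = 6.2053,  s₂²/n₂ = 9.52²/20 = 4.5315
SE = √(s₁²/n₁ + s₂²/n₂) = √(6.2053 + 4.5315) = 3.2767
df (Welch-Satterthwaite) = (s₁²/n₁ + s₂²/n₂)² / [(s₁²/n₁)²/(n₁-1) + (s₂²/n₂)²/(n₂-1)] ≈ 50.47
t = (x̄₁ - x̄₂) / SE = (53.61 - 46.47) / 3.2767 = 7.14 / 3.2767 = 2.179
p-value = 0.0340

Since p-value < α = 0.1, we reject H₀.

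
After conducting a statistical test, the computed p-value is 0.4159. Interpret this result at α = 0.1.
Since p = 0.4159 > α = 0.1, fail to reject H₀.
There is insufficient evidence to reject the null hypothesis; the result is not statistically significant at the 0.1 level.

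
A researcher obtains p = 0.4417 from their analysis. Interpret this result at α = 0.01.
Since p = 0.4417 > α = 0.01, fail to reject H₀.
There is insufficient evidence to reject the null hypothesis; the result is not statistically significant at the 0.01 level.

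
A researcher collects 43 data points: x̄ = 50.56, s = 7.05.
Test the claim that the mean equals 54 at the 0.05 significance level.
One-sample t-test:
H₀: μ = 54
H₁: μ ≠ 54
df = n - 1 = 42
t = (x̄ - μ₀) / (s/√n) = (50.56 - 54) / (7.05/√43) = -3.200
p-value = 0.0026

Since p-value < α = 0.05, we reject H₀.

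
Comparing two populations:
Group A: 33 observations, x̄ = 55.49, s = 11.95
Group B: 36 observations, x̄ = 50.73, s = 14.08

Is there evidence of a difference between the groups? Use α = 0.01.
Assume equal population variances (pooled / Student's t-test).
Student's two-sample t-test (equal variances):
H₀: μ₁ = μ₂
H₁: μ₁ ≠ μ₂
df = n₁ + n₂ - 2 = 67
Pooled variance s_p² = [(n₁-1)s₁² + (n₂-1)s₂²] / (n₁ + n₂ - 2) = [(32)(11.95²) + (35)(14.08²)] / 67 = 171.7657
SE = √(s_p²(1/n₁ + 1/n₂)) = √(171.7657 × (1/33 + 1/36)) = 3.1585
t = (x̄₁ - x̄₂) / SE = (55.49 - 50.73) / 3.1585 = 4.76 / 3.1585 = 1.507
p-value = 0.1365

Since p-value > α = 0.01, we fail to reject H₀.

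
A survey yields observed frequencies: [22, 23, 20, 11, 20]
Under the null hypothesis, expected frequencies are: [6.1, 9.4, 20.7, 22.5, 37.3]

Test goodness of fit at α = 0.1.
Chi-square goodness of fit test:
H₀: observed counts match expected distribution
H₁: observed counts differ from expected distribution
df = k - 1 = 4
χ² = Σ(O - E)²/E
   = (22 - 6.1)²/6.1 + (23 - 9.4)²/9.4 + (20 - 20.7)²/20.7 + (11 - 22.5)²/22.5 + (20 - 37.3)²/37.3
   = 41.444 + 19.677 + 0.024 + 5.878 + 8.024
   = 75.05
p-value < 0.0001

Since p-value < α = 0.1, we reject H₀.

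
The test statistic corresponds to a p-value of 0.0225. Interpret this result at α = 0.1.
Since p = 0.0225 < α = 0.1, reject H₀.
There is sufficient evidence to reject the null hypothesis; the result is statistically significant at the 0.1 level.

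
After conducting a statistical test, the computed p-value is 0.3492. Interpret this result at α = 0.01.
Since p = 0.3492 > α = 0.01, fail to reject H₀.
There is insufficient evidence to reject the null hypothesis; the result is not statistically significant at the 0.01 level.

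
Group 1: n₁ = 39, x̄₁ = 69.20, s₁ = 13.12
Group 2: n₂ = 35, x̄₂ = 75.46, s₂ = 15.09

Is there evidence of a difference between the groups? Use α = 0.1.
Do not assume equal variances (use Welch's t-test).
Welch's two-sample t-test:
H₀: μ₁ = μ₂
H₁: μ₁ ≠ μ₂
s₁²/n₁ = 13.12²/39 = 4.4137,  s₂²/n₂ = 15.09²/35 = 6.5059
SE = √(s₁²/n₁ + s₂²/n₂) = √(4.4137 + 6.5059) = 3.3045
df (Welch-Satterthwaite) = (s₁²/n₁ + s₂²/n₂)² / [(s₁²/n₁)²/(n₁-1) + (s₂²/n₂)²/(n₂-1)] ≈ 67.84
t = (x̄₁ - x̄₂) / SE = (69.20 - 75.46) / 3.3045 = -6.26 / 3.3045 = -1.894
p-value = 0.0624

Since p-value < α = 0.1, we reject H₀.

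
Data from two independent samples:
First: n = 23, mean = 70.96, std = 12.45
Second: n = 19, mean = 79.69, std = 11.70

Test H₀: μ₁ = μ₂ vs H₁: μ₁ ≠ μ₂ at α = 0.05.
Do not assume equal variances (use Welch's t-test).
Welch's two-sample t-test:
H₀: μ₁ = μ₂
H₁: μ₁ ≠ μ₂
s₁²/n₁ = 12.45²/23 = 6.7392,  s₂²/n₂ = 11.70²/19 = 7.2047
SE = √(s₁²/n₁ + s₂²/n₂) = √(6.7392 + 7.2047) = 3.7342
df (Welch-Satterthwaite) = (s₁²/n₁ + s₂²/n₂)² / [(s₁²/n₁)²/(n₁-1) + (s₂²/n₂)²/(n₂-1)] ≈ 39.29
t = (x̄₁ - x̄₂) / SE = (70.96 - 79.69) / 3.7342 = -8.73 / 3.7342 = -2.338
p-value = 0.0246

Since p-value < α = 0.05, we reject H₀.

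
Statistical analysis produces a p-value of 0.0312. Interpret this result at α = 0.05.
Since p = 0.0312 < α = 0.05, reject H₀.
There is sufficient evidence to reject the null hypothesis; the result is statistically significant at the 0.05 level.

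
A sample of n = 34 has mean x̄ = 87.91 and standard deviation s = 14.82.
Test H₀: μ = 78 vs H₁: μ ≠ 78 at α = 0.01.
One-sample t-test:
H₀: μ = 78
H₁: μ ≠ 78
df = n - 1 = 33
t = (x̄ - μ₀) / (s/√n) = (87.91 - 78) / (14.82/√34) = 3.899
p-value = 0.0004

Since p-value < α = 0.01, we reject H₀.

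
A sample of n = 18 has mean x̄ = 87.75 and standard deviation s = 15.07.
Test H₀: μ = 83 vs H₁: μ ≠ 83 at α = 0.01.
One-sample t-test:
H₀: μ = 83
H₁: μ ≠ 83
df = n - 1 = 17
t = (x̄ - μ₀) / (s/√n) = (87.75 - 83) / (15.07/√18) = 1.337
p-value = 0.1988

Since p-value > α = 0.01, we fail to reject H₀.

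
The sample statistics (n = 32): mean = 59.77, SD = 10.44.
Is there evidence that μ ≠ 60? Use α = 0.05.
One-sample t-test:
H₀: μ = 60
H₁: μ ≠ 60
df = n - 1 = 31
t = (x̄ - μ₀) / (s/√n) = (59.77 - 60) / (10.44/√32) = -0.125
p-value = 0.9016

Since p-value > α = 0.05, we fail to reject H₀.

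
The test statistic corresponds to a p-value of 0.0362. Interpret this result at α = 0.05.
Since p = 0.0362 < α = 0.05, reject H₀.
There is sufficient evidence to reject the null hypothesis; the result is statistically significant at the 0.05 level.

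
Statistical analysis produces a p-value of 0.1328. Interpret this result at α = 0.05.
Since p = 0.1328 > α = 0.05, fail to reject H₀.
There is insufficient evidence to reject the null hypothesis; the result is not statistically significant at the 0.05 level.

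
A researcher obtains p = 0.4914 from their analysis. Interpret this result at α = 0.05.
Since p = 0.4914 > α = 0.05, fail to reject H₀.
There is insufficient evidence to reject the null hypothesis; the result is not statistically significant at the 0.05 level.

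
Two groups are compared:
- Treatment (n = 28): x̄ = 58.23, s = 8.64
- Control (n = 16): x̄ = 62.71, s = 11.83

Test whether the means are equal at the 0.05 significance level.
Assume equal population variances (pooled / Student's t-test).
Student's two-sample t-test (equal variances):
H₀: μ₁ = μ₂
H₁: μ₁ ≠ μ₂
df = n₁ + n₂ - 2 = 42
Pooled variance s_p² = [(n₁-1)s₁² + (n₂-1)s₂²] / (n₁ + n₂ - 2) = [(27)(8.64²) + (15)(11.83²)] / 42 = 97.9708
SE = √(s_p²(1/n₁ + 1/n₂)) = √(97.9708 × (1/28 + 1/16)) = 3.1020
t = (x̄₁ - x̄₂) / SE = (58.23 - 62.71) / 3.1020 = -4.48 / 3.1020 = -1.444
p-value = 0.1561

Since p-value > α = 0.05, we fail to reject H₀.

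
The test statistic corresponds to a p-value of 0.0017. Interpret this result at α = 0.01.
Since p = 0.0017 < α = 0.01, reject H₀.
There is sufficient evidence to reject the null hypothesis; the result is statistically significant at the 0.01 level.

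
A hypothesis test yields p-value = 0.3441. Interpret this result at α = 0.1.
Since p = 0.3441 > α = 0.1, fail to reject H₀.
There is insufficient evidence to reject the null hypothesis; the result is not statistically significant at the 0.1 level.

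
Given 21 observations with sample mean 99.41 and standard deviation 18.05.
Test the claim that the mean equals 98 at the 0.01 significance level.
One-sample t-test:
H₀: μ = 98
H₁: μ ≠ 98
df = n - 1 = 20
t = (x̄ - μ₀) / (s/√n) = (99.41 - 98) / (18.05/√21) = 0.358
p-value = 0.7241

Since p-value > α = 0.01, we fail to reject H₀.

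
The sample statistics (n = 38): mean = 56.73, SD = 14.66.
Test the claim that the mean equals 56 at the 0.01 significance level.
One-sample t-test:
H₀: μ = 56
H₁: μ ≠ 56
df = n - 1 = 37
t = (x̄ - μ₀) / (s/√n) = (56.73 - 56) / (14.66/√38) = 0.307
p-value = 0.7606

Since p-value > α = 0.01, we fail to reject H₀.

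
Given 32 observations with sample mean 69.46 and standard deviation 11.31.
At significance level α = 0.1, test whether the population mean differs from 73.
One-sample t-test:
H₀: μ = 73
H₁: μ ≠ 73
df = n - 1 = 31
t = (x̄ - μ₀) / (s/√n) = (69.46 - 73) / (11.31/√32) = -1.771
p-value = 0.0865

Since p-value < α = 0.1, we reject H₀.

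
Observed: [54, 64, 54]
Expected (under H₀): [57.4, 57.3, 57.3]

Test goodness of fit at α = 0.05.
Chi-square goodness of fit test:
H₀: observed counts match expected distribution
H₁: observed counts differ from expected distribution
df = k - 1 = 2
χ² = Σ(O - E)²/E
   = (54 - 57.4)²/57.4 + (64 - 57.3)²/57.3 + (54 - 57.3)²/57.3
   = 0.201 + 0.783 + 0.190
   = 1.17
p-value = 0.5558

Since p-value > α = 0.05, we fail to reject H₀.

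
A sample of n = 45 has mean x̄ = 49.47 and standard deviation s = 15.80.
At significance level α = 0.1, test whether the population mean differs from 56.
One-sample t-test:
H₀: μ = 56
H₁: μ ≠ 56
df = n - 1 = 44
t = (x̄ - μ₀) / (s/√n) = (49.47 - 56) / (15.80/√45) = -2.772
p-value = 0.0081

Since p-value < α = 0.1, we reject H₀.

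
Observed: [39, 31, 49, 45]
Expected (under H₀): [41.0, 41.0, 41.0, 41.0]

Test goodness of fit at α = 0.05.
Chi-square goodness of fit test:
H₀: observed counts match expected distribution
H₁: observed counts differ from expected distribution
df = k - 1 = 3
χ² = Σ(O - E)²/E
   = (39 - 41.0)²/41.0 + (31 - 41.0)²/41.0 + (49 - 41.0)²/41.0 + (45 - 41.0)²/41.0
   = 0.098 + 2.439 + 1.561 + 0.390
   = 4.49
p-value = 0.2134

Since p-value > α = 0.05, we fail to reject H₀.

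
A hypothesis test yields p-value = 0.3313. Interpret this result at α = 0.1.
Since p = 0.3313 > α = 0.1, fail to reject H₀.
There is insufficient evidence to reject the null hypothesis; the result is not statistically significant at the 0.1 level.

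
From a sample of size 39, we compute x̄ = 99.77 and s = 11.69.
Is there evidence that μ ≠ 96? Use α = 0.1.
One-sample t-test:
H₀: μ = 96
H₁: μ ≠ 96
df = n - 1 = 38
t = (x̄ - μ₀) / (s/√n) = (99.77 - 96) / (11.69/√39) = 2.014
p-value = 0.0511

Since p-value < α = 0.1, we reject H₀.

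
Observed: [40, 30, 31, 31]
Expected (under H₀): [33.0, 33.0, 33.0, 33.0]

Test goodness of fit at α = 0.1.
Chi-square goodness of fit test:
H₀: observed counts match expected distribution
H₁: observed counts differ from expected distribution
df = k - 1 = 3
χ² = Σ(O - E)²/E
   = (40 - 33.0)²/33.0 + (30 - 33.0)²/33.0 + (31 - 33.0)²/33.0 + (31 - 33.0)²/33.0
   = 1.485 + 0.273 + 0.121 + 0.121
   = 2.00
p-value = 0.5724

Since p-value > α = 0.1, we fail to reject H₀.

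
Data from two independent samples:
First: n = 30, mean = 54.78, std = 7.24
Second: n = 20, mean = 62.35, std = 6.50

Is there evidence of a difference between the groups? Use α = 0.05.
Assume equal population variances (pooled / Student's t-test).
Student's two-sample t-test (equal variances):
H₀: μ₁ = μ₂
H₁: μ₁ ≠ μ₂
df = n₁ + n₂ - 2 = 48
Pooled variance s_p² = [(n₁-1)s₁² + (n₂-1)s₂²] / (n₁ + n₂ - 2) = [(29)(7.24²) + (19)(6.50²)] / 48 = 48.3929
SE = √(s_p²(1/n₁ + 1/n₂)) = √(48.3929 × (1/30 + 1/20)) = 2.0082
t = (x̄₁ - x̄₂) / SE = (54.78 - 62.35) / 2.0082 = -7.57 / 2.0082 = -3.770
p-value = 0.0004

Since p-value < α = 0.05, we reject H₀.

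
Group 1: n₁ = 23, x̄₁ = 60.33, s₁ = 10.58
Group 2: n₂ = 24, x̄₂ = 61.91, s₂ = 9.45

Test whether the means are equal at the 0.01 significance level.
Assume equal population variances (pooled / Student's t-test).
Student's two-sample t-test (equal variances):
H₀: μ₁ = μ₂
H₁: μ₁ ≠ μ₂
df = n₁ + n₂ - 2 = 45
Pooled variance s_p² = [(n₁-1)s₁² + (n₂-1)s₂²] / (n₁ + n₂ - 2) = [(22)(10.58²) + (23)(9.45²)] / 45 = 100.3680
SE = √(s_p²(1/n₁ + 1/n₂)) = √(100.3680 × (1/23 + 1/24)) = 2.9233
t = (x̄₁ - x̄₂) / SE = (60.33 - 61.91) / 2.9233 = -1.58 / 2.9233 = -0.540
p-value = 0.5915

Since p-value > α = 0.01, we fail to reject H₀.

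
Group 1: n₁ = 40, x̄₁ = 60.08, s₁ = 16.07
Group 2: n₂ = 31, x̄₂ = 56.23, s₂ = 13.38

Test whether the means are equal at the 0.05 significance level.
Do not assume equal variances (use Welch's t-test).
Welch's two-sample t-test:
H₀: μ₁ = μ₂
H₁: μ₁ ≠ μ₂
s₁²/n₁ = 16.07²/40 = 6.4561,  s₂²/n₂ = 13.38²/31 = 5.7750
SE = √(s₁²/n₁ + s₂²/n₂) = √(6.4561 + 5.7750) = 3.4973
df (Welch-Satterthwaite) = (s₁²/n₁ + s₂²/n₂)² / [(s₁²/n₁)²/(n₁-1) + (s₂²/n₂)²/(n₂-1)] ≈ 68.61
t = (x̄₁ - x̄₂) / SE = (60.08 - 56.23) / 3.4973 = 3.85 / 3.4973 = 1.101
p-value = 0.2748

Since p-value > α = 0.05, we fail to reject H₀.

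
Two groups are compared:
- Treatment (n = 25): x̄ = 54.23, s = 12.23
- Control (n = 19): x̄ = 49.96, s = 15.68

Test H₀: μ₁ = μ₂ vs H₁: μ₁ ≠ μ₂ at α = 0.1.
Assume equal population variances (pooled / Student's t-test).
Student's two-sample t-test (equal variances):
H₀: μ₁ = μ₂
H₁: μ₁ ≠ μ₂
df = n₁ + n₂ - 2 = 42
Pooled variance s_p² = [(n₁-1)s₁² + (n₂-1)s₂²] / (n₁ + n₂ - 2) = [(24)(12.23²) + (18)(15.68²)] / 42 = 190.8398
SE = √(s_p²(1/n₁ + 1/n₂)) = √(190.8398 × (1/25 + 1/19)) = 4.2045
t = (x̄₁ - x̄₂) / SE = (54.23 - 49.96) / 4.2045 = 4.27 / 4.2045 = 1.016
p-value = 0.3156

Since p-value > α = 0.1, we fail to reject H₀.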